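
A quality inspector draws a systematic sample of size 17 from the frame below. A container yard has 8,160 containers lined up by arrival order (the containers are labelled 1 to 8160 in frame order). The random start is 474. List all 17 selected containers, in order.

474, 954, 1434, 1914, 2394, 2874, 3354, 3834, 4314, 4794, 5274, 5754, 6234, 6714, 7194, 7674, 8154

k = N/n = 8160/17 = 480
container 1: 474
container 2: 474 + 480 = 954
container 3: 954 + 480 = 1434
container 4: 1434 + 480 = 1914
container 5: 1914 + 480 = 2394
container 6: 2394 + 480 = 2874
container 7: 2874 + 480 = 3354
container 8: 3354 + 480 = 3834
container 9: 3834 + 480 = 4314
container 10: 4314 + 480 = 4794
container 11: 4794 + 480 = 5274
container 12: 5274 + 480 = 5754
container 13: 5754 + 480 = 6234
container 14: 6234 + 480 = 6714
container 15: 6714 + 480 = 7194
container 16: 7194 + 480 = 7674
container 17: 7674 + 480 = 8154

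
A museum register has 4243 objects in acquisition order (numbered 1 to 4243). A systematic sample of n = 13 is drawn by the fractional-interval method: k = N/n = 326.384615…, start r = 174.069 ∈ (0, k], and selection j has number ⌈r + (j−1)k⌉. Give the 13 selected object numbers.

175, 501, 827, 1154, 1480, 1806, 2133, 2459, 2786, 3112, 3438, 3765, 4091

j=1: r + 0k = 174.069 → ⌈·⌉ = 175
j=2: r + 1k = 500.453615… → ⌈·⌉ = 501
j=3: r + 2k = 826.838230… → ⌈·⌉ = 827
j=4: r + 3k = 1153.222846… → ⌈·⌉ = 1154
j=5: r + 4k = 1479.607461… → ⌈·⌉ = 1480
j=6: r + 5k = 1805.992076… → ⌈·⌉ = 1806
j=7: r + 6k = 2132.376692… → ⌈·⌉ = 2133
j=8: r + 7k = 2458.761307… → ⌈·⌉ = 2459
j=9: r + 8k = 2785.145923… → ⌈·⌉ = 2786
j=10: r + 9k = 3111.530538… → ⌈·⌉ = 3112
j=11: r + 10k = 3437.915153… → ⌈·⌉ = 3438
j=12: r + 11k = 3764.299769… → ⌈·⌉ = 3765
j=13: r + 12k = 4090.684384… → ⌈·⌉ = 4091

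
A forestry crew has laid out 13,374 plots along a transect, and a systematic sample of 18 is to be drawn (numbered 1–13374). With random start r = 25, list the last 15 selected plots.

k = N/n = 13374/18 = 743
4th selection = 25 + 3×743 = 2254
5th: 2254 + 743 = 2997
6th: 2997 + 743 = 3740
7th: 3740 + 743 = 4483
8th: 4483 + 743 = 5226
9th: 5226 + 743 = 5969
10th: 5969 + 743 = 6712
11th: 6712 + 743 = 7455
12th: 7455 + 743 = 8198
13th: 8198 + 743 = 8941
14th: 8941 + 743 = 9684
15th: 9684 + 743 = 10427
16th: 10427 + 743 = 11170
17th: 11170 + 743 = 11913
18th: 11913 + 743 = 12656

2254, 2997, 3740, 4483, 5226, 5969, 6712, 7455, 8198, 8941, 9684, 10427, 11170, 11913, 12656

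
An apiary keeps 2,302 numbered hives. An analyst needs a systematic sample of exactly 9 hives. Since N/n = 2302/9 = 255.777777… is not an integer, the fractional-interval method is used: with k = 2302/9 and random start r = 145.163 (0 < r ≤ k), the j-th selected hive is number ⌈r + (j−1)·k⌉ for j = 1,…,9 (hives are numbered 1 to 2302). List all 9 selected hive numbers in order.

146, 401, 657, 913, 1169, 1425, 1680, 1936, 2192

j=1: r + 0k = 145.163 → ⌈·⌉ = 146
j=2: r + 1k = 400.940777… → ⌈·⌉ = 401
j=3: r + 2k = 656.718555… → ⌈·⌉ = 657
j=4: r + 3k = 912.496333… → ⌈·⌉ = 913
j=5: r + 4k = 1168.274111… → ⌈·⌉ = 1169
j=6: r + 5k = 1424.051888… → ⌈·⌉ = 1425
j=7: r + 6k = 1679.829666… → ⌈·⌉ = 1680
j=8: r + 7k = 1935.607444… → ⌈·⌉ = 1936
j=9: r + 8k = 2191.385222… → ⌈·⌉ = 2192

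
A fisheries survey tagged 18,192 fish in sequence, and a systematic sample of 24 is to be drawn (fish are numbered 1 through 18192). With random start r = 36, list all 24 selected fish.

36, 794, 1552, 2310, 3068, 3826, 4584, 5342, 6100, 6858, 7616, 8374, 9132, 9890, 10648, 11406, 12164, 12922, 13680, 14438, 15196, 15954, 16712, 17470

k = N/n = 18192/24 = 758
fish 1: 36
fish 2: 36 + 758 = 794
fish 3: 794 + 758 = 1552
fish 4: 1552 + 758 = 2310
fish 5: 2310 + 758 = 3068
fish 6: 3068 + 758 = 3826
fish 7: 3826 + 758 = 4584
fish 8: 4584 + 758 = 5342
fish 9: 5342 + 758 = 6100
fish 10: 6100 + 758 = 6858
fish 11: 6858 + 758 = 7616
fish 12: 7616 + 758 = 8374
fish 13: 8374 + 758 = 9132
fish 14: 9132 + 758 = 9890
fish 15: 9890 + 758 = 10648
fish 16: 10648 + 758 = 11406
fish 17: 11406 + 758 = 12164
fish 18: 12164 + 758 = 12922
fish 19: 12922 + 758 = 13680
fish 20: 13680 + 758 = 14438
fish 21: 14438 + 758 = 15196
fish 22: 15196 + 758 = 15954
fish 23: 15954 + 758 = 16712
fish 24: 16712 + 758 = 17470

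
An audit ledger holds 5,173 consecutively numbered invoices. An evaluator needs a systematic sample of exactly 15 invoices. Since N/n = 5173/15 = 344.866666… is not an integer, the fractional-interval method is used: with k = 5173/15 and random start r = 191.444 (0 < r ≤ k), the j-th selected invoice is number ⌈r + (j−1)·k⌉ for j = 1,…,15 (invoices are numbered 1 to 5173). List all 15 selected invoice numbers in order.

192, 537, 882, 1227, 1571, 1916, 2261, 2606, 2951, 3296, 3641, 3985, 4330, 4675, 5020

j=1: r + 0k = 191.444 → ⌈·⌉ = 192
j=2: r + 1k = 536.310666… → ⌈·⌉ = 537
j=3: r + 2k = 881.177333… → ⌈·⌉ = 882
j=4: r + 3k = 1226.044 → ⌈·⌉ = 1227
j=5: r + 4k = 1570.910666… → ⌈·⌉ = 1571
j=6: r + 5k = 1915.777333… → ⌈·⌉ = 1916
j=7: r + 6k = 2260.644 → ⌈·⌉ = 2261
j=8: r + 7k = 2605.510666… → ⌈·⌉ = 2606
j=9: r + 8k = 2950.377333… → ⌈·⌉ = 2951
j=10: r + 9k = 3295.244 → ⌈·⌉ = 3296
j=11: r + 10k = 3640.110666… → ⌈·⌉ = 3641
j=12: r + 11k = 3984.977333… → ⌈·⌉ = 3985
j=13: r + 12k = 4329.844 → ⌈·⌉ = 4330
j=14: r + 13k = 4674.710666… → ⌈·⌉ = 4675
j=15: r + 14k = 5019.577333… → ⌈·⌉ = 5020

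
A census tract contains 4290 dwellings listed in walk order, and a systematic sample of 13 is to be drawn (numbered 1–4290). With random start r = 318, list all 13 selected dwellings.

318, 648, 978, 1308, 1638, 1968, 2298, 2628, 2958, 3288, 3618, 3948, 4278

k = N/n = 4290/13 = 330
dwelling 1: 318
dwelling 2: 318 + 330 = 648
dwelling 3: 648 + 330 = 978
dwelling 4: 978 + 330 = 1308
dwelling 5: 1308 + 330 = 1638
dwelling 6: 1638 + 330 = 1968
dwelling 7: 1968 + 330 = 2298
dwelling 8: 2298 + 330 = 2628
dwelling 9: 2628 + 330 = 2958
dwelling 10: 2958 + 330 = 3288
dwelling 11: 3288 + 330 = 3618
dwelling 12: 3618 + 330 = 3948
dwelling 13: 3948 + 330 = 4278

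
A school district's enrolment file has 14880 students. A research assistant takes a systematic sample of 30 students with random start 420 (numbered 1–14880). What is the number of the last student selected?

k = 14880/30 = 496
30th selection = r + (30−1)·k = 420 + 29×496 = 420 + 14384 = 14804

14804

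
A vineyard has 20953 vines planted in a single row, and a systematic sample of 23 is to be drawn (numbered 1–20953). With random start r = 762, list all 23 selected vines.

762, 1673, 2584, 3495, 4406, 5317, 6228, 7139, 8050, 8961, 9872, 10783, 11694, 12605, 13516, 14427, 15338, 16249, 17160, 18071, 18982, 19893, 20804

k = N/n = 20953/23 = 911
vine 1: 762
vine 2: 762 + 911 = 1673
vine 3: 1673 + 911 = 2584
vine 4: 2584 + 911 = 3495
vine 5: 3495 + 911 = 4406
vine 6: 4406 + 911 = 5317
vine 7: 5317 + 911 = 6228
vine 8: 6228 + 911 = 7139
vine 9: 7139 + 911 = 8050
vine 10: 8050 + 911 = 8961
vine 11: 8961 + 911 = 9872
vine 12: 9872 + 911 = 10783
vine 13: 10783 + 911 = 11694
vine 14: 11694 + 911 = 12605
vine 15: 12605 + 911 = 13516
vine 16: 13516 + 911 = 14427
vine 17: 14427 + 911 = 15338
vine 18: 15338 + 911 = 16249
vine 19: 16249 + 911 = 17160
vine 20: 17160 + 911 = 18071
vine 21: 18071 + 911 = 18982
vine 22: 18982 + 911 = 19893
vine 23: 19893 + 911 = 20804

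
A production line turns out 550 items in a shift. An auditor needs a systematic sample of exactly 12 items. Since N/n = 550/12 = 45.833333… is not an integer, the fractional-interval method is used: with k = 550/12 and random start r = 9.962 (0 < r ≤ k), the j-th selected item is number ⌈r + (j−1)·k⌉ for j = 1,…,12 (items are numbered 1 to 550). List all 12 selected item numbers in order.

j=1: r + 0k = 9.962 → ⌈·⌉ = 10
j=2: r + 1k = 55.795333… → ⌈·⌉ = 56
j=3: r + 2k = 101.628666… → ⌈·⌉ = 102
j=4: r + 3k = 147.462 → ⌈·⌉ = 148
j=5: r + 4k = 193.295333… → ⌈·⌉ = 194
j=6: r + 5k = 239.128666… → ⌈·⌉ = 240
j=7: r + 6k = 284.962 → ⌈·⌉ = 285
j=8: r + 7k = 330.795333… → ⌈·⌉ = 331
j=9: r + 8k = 376.628666… → ⌈·⌉ = 377
j=10: r + 9k = 422.462 → ⌈·⌉ = 423
j=11: r + 10k = 468.295333… → ⌈·⌉ = 469
j=12: r + 11k = 514.128666… → ⌈·⌉ = 515

10, 56, 102, 148, 194, 240, 285, 331, 377, 423, 469, 515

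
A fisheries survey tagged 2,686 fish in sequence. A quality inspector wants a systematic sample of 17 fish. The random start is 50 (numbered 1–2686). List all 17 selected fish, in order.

50, 208, 366, 524, 682, 840, 998, 1156, 1314, 1472, 1630, 1788, 1946, 2104, 2262, 2420, 2578

k = N/n = 2686/17 = 158
fish 1: 50
fish 2: 50 + 158 = 208
fish 3: 208 + 158 = 366
fish 4: 366 + 158 = 524
fish 5: 524 + 158 = 682
fish 6: 682 + 158 = 840
fish 7: 840 + 158 = 998
fish 8: 998 + 158 = 1156
fish 9: 1156 + 158 = 1314
fish 10: 1314 + 158 = 1472
fish 11: 1472 + 158 = 1630
fish 12: 1630 + 158 = 1788
fish 13: 1788 + 158 = 1946
fish 14: 1946 + 158 = 2104
fish 15: 2104 + 158 = 2262
fish 16: 2262 + 158 = 2420
fish 17: 2420 + 158 = 2578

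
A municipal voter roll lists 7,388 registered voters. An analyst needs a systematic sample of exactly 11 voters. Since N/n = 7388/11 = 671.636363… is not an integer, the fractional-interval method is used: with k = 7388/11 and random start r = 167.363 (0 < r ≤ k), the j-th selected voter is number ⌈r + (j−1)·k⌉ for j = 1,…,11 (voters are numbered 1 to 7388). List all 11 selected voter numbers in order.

j=1: r + 0k = 167.363 → ⌈·⌉ = 168
j=2: r + 1k = 838.999363… → ⌈·⌉ = 839
j=3: r + 2k = 1510.635727… → ⌈·⌉ = 1511
j=4: r + 3k = 2182.272090… → ⌈·⌉ = 2183
j=5: r + 4k = 2853.908454… → ⌈·⌉ = 2854
j=6: r + 5k = 3525.544818… → ⌈·⌉ = 3526
j=7: r + 6k = 4197.181181… → ⌈·⌉ = 4198
j=8: r + 7k = 4868.817545… → ⌈·⌉ = 4869
j=9: r + 8k = 5540.453909… → ⌈·⌉ = 5541
j=10: r + 9k = 6212.090272… → ⌈·⌉ = 6213
j=11: r + 10k = 6883.726636… → ⌈·⌉ = 6884

168, 839, 1511, 2183, 2854, 3526, 4198, 4869, 5541, 6213, 6884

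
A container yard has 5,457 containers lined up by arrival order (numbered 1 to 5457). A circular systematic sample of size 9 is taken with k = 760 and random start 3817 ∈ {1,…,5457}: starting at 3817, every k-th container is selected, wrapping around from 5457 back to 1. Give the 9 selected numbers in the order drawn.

Selection 1: 3817
Selection 2: 3817 + 760 = 4577
Selection 3: 4577 + 760 = 5337
Selection 4: 5337 + 760 = 6097 → 6097 − 5457 = 640
Selection 5: 640 + 760 = 1400
Selection 6: 1400 + 760 = 2160
Selection 7: 2160 + 760 = 2920
Selection 8: 2920 + 760 = 3680
Selection 9: 3680 + 760 = 4440

3817, 4577, 5337, 640, 1400, 2160, 2920, 3680, 4440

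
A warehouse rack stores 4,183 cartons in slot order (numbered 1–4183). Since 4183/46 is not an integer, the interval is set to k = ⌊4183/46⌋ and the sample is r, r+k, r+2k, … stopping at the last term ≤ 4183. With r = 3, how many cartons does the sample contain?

k = ⌊4183/46⌋ = 90
Achieved size = ⌊(4183 − 3)/90⌋ + 1 = ⌊4180/90⌋ + 1 = 46 + 1 = 47
(last selection: 3 + 46×90 = 4143 ≤ 4183; next would be 4233 > 4183)

47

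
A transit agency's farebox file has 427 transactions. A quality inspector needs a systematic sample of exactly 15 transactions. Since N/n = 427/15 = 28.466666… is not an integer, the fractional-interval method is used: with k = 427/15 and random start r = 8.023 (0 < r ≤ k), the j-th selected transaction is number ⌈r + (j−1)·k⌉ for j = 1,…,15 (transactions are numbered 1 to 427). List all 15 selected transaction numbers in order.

j=1: r + 0k = 8.023 → ⌈·⌉ = 9
j=2: r + 1k = 36.489666… → ⌈·⌉ = 37
j=3: r + 2k = 64.956333… → ⌈·⌉ = 65
j=4: r + 3k = 93.423 → ⌈·⌉ = 94
j=5: r + 4k = 121.889666… → ⌈·⌉ = 122
j=6: r + 5k = 150.356333… → ⌈·⌉ = 151
j=7: r + 6k = 178.823 → ⌈·⌉ = 179
j=8: r + 7k = 207.289666… → ⌈·⌉ = 208
j=9: r + 8k = 235.756333… → ⌈·⌉ = 236
j=10: r + 9k = 264.223 → ⌈·⌉ = 265
j=11: r + 10k = 292.689666… → ⌈·⌉ = 293
j=12: r + 11k = 321.156333… → ⌈·⌉ = 322
j=13: r + 12k = 349.623 → ⌈·⌉ = 350
j=14: r + 13k = 378.089666… → ⌈·⌉ = 379
j=15: r + 14k = 406.556333… → ⌈·⌉ = 407

9, 37, 65, 94, 122, 151, 179, 208, 236, 265, 293, 322, 350, 379, 407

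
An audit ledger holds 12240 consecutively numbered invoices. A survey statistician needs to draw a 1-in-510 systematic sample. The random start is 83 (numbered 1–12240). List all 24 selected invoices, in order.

83, 593, 1103, 1613, 2123, 2633, 3143, 3653, 4163, 4673, 5183, 5693, 6203, 6713, 7223, 7733, 8243, 8753, 9263, 9773, 10283, 10793, 11303, 11813

invoice 1: 83
invoice 2: 83 + 510 = 593
invoice 3: 593 + 510 = 1103
invoice 4: 1103 + 510 = 1613
invoice 5: 1613 + 510 = 2123
invoice 6: 2123 + 510 = 2633
invoice 7: 2633 + 510 = 3143
invoice 8: 3143 + 510 = 3653
invoice 9: 3653 + 510 = 4163
invoice 10: 4163 + 510 = 4673
invoice 11: 4673 + 510 = 5183
invoice 12: 5183 + 510 = 5693
invoice 13: 5693 + 510 = 6203
invoice 14: 6203 + 510 = 6713
invoice 15: 6713 + 510 = 7223
invoice 16: 7223 + 510 = 7733
invoice 17: 7733 + 510 = 8243
invoice 18: 8243 + 510 = 8753
invoice 19: 8753 + 510 = 9263
invoice 20: 9263 + 510 = 9773
invoice 21: 9773 + 510 = 10283
invoice 22: 10283 + 510 = 10793
invoice 23: 10793 + 510 = 11303
invoice 24: 11303 + 510 = 11813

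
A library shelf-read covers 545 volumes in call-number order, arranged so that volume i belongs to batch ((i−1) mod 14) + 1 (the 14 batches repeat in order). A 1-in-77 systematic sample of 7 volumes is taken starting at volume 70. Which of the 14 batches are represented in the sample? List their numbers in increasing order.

7, 14

Consecutive selections differ by k = 77, so their batch numbers differ by 77 mod 14 = 7.
gcd(77, 14) = 7, so the sample visits 14/7 = 2 distinct residues mod 14.
Start 70 is batch 14; the batches hit are 7, 14.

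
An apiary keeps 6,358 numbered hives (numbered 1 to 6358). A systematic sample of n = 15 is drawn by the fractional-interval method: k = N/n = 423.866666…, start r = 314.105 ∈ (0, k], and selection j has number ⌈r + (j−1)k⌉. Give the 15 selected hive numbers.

315, 738, 1162, 1586, 2010, 2434, 2858, 3282, 3706, 4129, 4553, 4977, 5401, 5825, 6249

j=1: r + 0k = 314.105 → ⌈·⌉ = 315
j=2: r + 1k = 737.971666… → ⌈·⌉ = 738
j=3: r + 2k = 1161.838333… → ⌈·⌉ = 1162
j=4: r + 3k = 1585.705 → ⌈·⌉ = 1586
j=5: r + 4k = 2009.571666… → ⌈·⌉ = 2010
j=6: r + 5k = 2433.438333… → ⌈·⌉ = 2434
j=7: r + 6k = 2857.305 → ⌈·⌉ = 2858
j=8: r + 7k = 3281.171666… → ⌈·⌉ = 3282
j=9: r + 8k = 3705.038333… → ⌈·⌉ = 3706
j=10: r + 9k = 4128.905 → ⌈·⌉ = 4129
j=11: r + 10k = 4552.771666… → ⌈·⌉ = 4553
j=12: r + 11k = 4976.638333… → ⌈·⌉ = 4977
j=13: r + 12k = 5400.505 → ⌈·⌉ = 5401
j=14: r + 13k = 5824.371666… → ⌈·⌉ = 5825
j=15: r + 14k = 6248.238333… → ⌈·⌉ = 6249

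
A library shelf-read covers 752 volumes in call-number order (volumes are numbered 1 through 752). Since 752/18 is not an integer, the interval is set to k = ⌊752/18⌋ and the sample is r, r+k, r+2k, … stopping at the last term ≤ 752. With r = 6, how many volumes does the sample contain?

19

k = ⌊752/18⌋ = 41
Achieved size = ⌊(752 − 6)/41⌋ + 1 = ⌊746/41⌋ + 1 = 18 + 1 = 19
(last selection: 6 + 18×41 = 744 ≤ 752; next would be 785 > 752)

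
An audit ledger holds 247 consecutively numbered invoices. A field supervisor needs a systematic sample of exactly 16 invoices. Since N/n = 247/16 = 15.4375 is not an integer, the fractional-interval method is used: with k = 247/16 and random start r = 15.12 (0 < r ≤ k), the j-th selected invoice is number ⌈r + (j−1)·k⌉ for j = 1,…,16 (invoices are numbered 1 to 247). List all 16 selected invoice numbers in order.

16, 31, 46, 62, 77, 93, 108, 124, 139, 155, 170, 185, 201, 216, 232, 247

j=1: r + 0k = 15.12 → ⌈·⌉ = 16
j=2: r + 1k = 30.5575 → ⌈·⌉ = 31
j=3: r + 2k = 45.995 → ⌈·⌉ = 46
j=4: r + 3k = 61.4325 → ⌈·⌉ = 62
j=5: r + 4k = 76.87 → ⌈·⌉ = 77
j=6: r + 5k = 92.3075 → ⌈·⌉ = 93
j=7: r + 6k = 107.745 → ⌈·⌉ = 108
j=8: r + 7k = 123.1825 → ⌈·⌉ = 124
j=9: r + 8k = 138.62 → ⌈·⌉ = 139
j=10: r + 9k = 154.0575 → ⌈·⌉ = 155
j=11: r + 10k = 169.495 → ⌈·⌉ = 170
j=12: r + 11k = 184.9325 → ⌈·⌉ = 185
j=13: r + 12k = 200.37 → ⌈·⌉ = 201
j=14: r + 13k = 215.8075 → ⌈·⌉ = 216
j=15: r + 14k = 231.245 → ⌈·⌉ = 232
j=16: r + 15k = 246.6825 → ⌈·⌉ = 247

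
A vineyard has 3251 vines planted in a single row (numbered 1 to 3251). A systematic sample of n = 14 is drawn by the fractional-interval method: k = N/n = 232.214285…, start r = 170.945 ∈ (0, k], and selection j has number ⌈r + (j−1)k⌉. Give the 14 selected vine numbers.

j=1: r + 0k = 170.945 → ⌈·⌉ = 171
j=2: r + 1k = 403.159285… → ⌈·⌉ = 404
j=3: r + 2k = 635.373571… → ⌈·⌉ = 636
j=4: r + 3k = 867.587857… → ⌈·⌉ = 868
j=5: r + 4k = 1099.802142… → ⌈·⌉ = 1100
j=6: r + 5k = 1332.016428… → ⌈·⌉ = 1333
j=7: r + 6k = 1564.230714… → ⌈·⌉ = 1565
j=8: r + 7k = 1796.445 → ⌈·⌉ = 1797
j=9: r + 8k = 2028.659285… → ⌈·⌉ = 2029
j=10: r + 9k = 2260.873571… → ⌈·⌉ = 2261
j=11: r + 10k = 2493.087857… → ⌈·⌉ = 2494
j=12: r + 11k = 2725.302142… → ⌈·⌉ = 2726
j=13: r + 12k = 2957.516428… → ⌈·⌉ = 2958
j=14: r + 13k = 3189.730714… → ⌈·⌉ = 3190

171, 404, 636, 868, 1100, 1333, 1565, 1797, 2029, 2261, 2494, 2726, 2958, 3190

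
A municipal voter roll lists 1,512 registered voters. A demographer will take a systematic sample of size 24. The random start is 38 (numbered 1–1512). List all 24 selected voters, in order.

38, 101, 164, 227, 290, 353, 416, 479, 542, 605, 668, 731, 794, 857, 920, 983, 1046, 1109, 1172, 1235, 1298, 1361, 1424, 1487

k = N/n = 1512/24 = 63
voter 1: 38
voter 2: 38 + 63 = 101
voter 3: 101 + 63 = 164
voter 4: 164 + 63 = 227
voter 5: 227 + 63 = 290
voter 6: 290 + 63 = 353
voter 7: 353 + 63 = 416
voter 8: 416 + 63 = 479
voter 9: 479 + 63 = 542
voter 10: 542 + 63 = 605
voter 11: 605 + 63 = 668
voter 12: 668 + 63 = 731
voter 13: 731 + 63 = 794
voter 14: 794 + 63 = 857
voter 15: 857 + 63 = 920
voter 16: 920 + 63 = 983
voter 17: 983 + 63 = 1046
voter 18: 1046 + 63 = 1109
voter 19: 1109 + 63 = 1172
voter 20: 1172 + 63 = 1235
voter 21: 1235 + 63 = 1298
voter 22: 1298 + 63 = 1361
voter 23: 1361 + 63 = 1424
voter 24: 1424 + 63 = 1487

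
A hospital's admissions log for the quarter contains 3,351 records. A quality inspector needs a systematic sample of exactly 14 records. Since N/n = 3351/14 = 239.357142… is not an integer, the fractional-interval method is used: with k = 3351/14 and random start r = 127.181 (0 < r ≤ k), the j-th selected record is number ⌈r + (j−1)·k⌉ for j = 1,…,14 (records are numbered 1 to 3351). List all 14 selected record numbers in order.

j=1: r + 0k = 127.181 → ⌈·⌉ = 128
j=2: r + 1k = 366.538142… → ⌈·⌉ = 367
j=3: r + 2k = 605.895285… → ⌈·⌉ = 606
j=4: r + 3k = 845.252428… → ⌈·⌉ = 846
j=5: r + 4k = 1084.609571… → ⌈·⌉ = 1085
j=6: r + 5k = 1323.966714… → ⌈·⌉ = 1324
j=7: r + 6k = 1563.323857… → ⌈·⌉ = 1564
j=8: r + 7k = 1802.681 → ⌈·⌉ = 1803
j=9: r + 8k = 2042.038142… → ⌈·⌉ = 2043
j=10: r + 9k = 2281.395285… → ⌈·⌉ = 2282
j=11: r + 10k = 2520.752428… → ⌈·⌉ = 2521
j=12: r + 11k = 2760.109571… → ⌈·⌉ = 2761
j=13: r + 12k = 2999.466714… → ⌈·⌉ = 3000
j=14: r + 13k = 3238.823857… → ⌈·⌉ = 3239

128, 367, 606, 846, 1085, 1324, 1564, 1803, 2043, 2282, 2521, 2761, 3000, 3239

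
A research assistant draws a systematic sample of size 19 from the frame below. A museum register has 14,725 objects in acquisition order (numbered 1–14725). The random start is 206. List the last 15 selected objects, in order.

3306, 4081, 4856, 5631, 6406, 7181, 7956, 8731, 9506, 10281, 11056, 11831, 12606, 13381, 14156

k = N/n = 14725/19 = 775
5th selection = 206 + 4×775 = 3306
6th: 3306 + 775 = 4081
7th: 4081 + 775 = 4856
8th: 4856 + 775 = 5631
9th: 5631 + 775 = 6406
10th: 6406 + 775 = 7181
11th: 7181 + 775 = 7956
12th: 7956 + 775 = 8731
13th: 8731 + 775 = 9506
14th: 9506 + 775 = 10281
15th: 10281 + 775 = 11056
16th: 11056 + 775 = 11831
17th: 11831 + 775 = 12606
18th: 12606 + 775 = 13381
19th: 13381 + 775 = 14156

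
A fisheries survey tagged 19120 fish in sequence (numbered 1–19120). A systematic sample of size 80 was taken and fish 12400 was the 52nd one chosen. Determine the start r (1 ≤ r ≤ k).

211

k = 19120/80 = 239
r = 12400 − (52−1)×239 = 12400 − 12189 = 211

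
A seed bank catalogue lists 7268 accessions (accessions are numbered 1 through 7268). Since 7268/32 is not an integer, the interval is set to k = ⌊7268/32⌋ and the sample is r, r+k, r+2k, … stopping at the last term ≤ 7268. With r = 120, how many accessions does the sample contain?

32

k = ⌊7268/32⌋ = 227
Achieved size = ⌊(7268 − 120)/227⌋ + 1 = ⌊7148/227⌋ + 1 = 31 + 1 = 32
(last selection: 120 + 31×227 = 7157 ≤ 7268; next would be 7384 > 7268)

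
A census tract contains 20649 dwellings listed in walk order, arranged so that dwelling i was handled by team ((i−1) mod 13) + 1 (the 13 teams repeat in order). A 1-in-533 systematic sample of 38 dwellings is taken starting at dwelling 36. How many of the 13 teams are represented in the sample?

1

Consecutive selections differ by k = 533, so their team numbers differ by 533 mod 13 = 0.
gcd(533, 13) = 13, so the sample visits 13/13 = 1 distinct residues mod 13.
Start 36 is team 10; the teams hit are 10.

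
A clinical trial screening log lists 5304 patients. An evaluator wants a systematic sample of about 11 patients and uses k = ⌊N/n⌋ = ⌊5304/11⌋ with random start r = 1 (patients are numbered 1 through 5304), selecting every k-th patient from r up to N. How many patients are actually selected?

k = ⌊5304/11⌋ = 482
Achieved size = ⌊(5304 − 1)/482⌋ + 1 = ⌊5303/482⌋ + 1 = 11 + 1 = 12
(last selection: 1 + 11×482 = 5303 ≤ 5304; next would be 5785 > 5304)

12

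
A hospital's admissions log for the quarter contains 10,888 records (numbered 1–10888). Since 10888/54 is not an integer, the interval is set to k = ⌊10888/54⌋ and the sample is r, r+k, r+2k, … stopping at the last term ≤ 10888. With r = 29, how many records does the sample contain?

55

k = ⌊10888/54⌋ = 201
Achieved size = ⌊(10888 − 29)/201⌋ + 1 = ⌊10859/201⌋ + 1 = 54 + 1 = 55
(last selection: 29 + 54×201 = 10883 ≤ 10888; next would be 11084 > 10888)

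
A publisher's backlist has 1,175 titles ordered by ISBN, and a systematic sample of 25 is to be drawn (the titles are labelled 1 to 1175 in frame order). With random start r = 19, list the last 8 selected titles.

k = N/n = 1175/25 = 47
18th selection = 19 + 17×47 = 818
19th: 818 + 47 = 865
20th: 865 + 47 = 912
21st: 912 + 47 = 959
22nd: 959 + 47 = 1006
23rd: 1006 + 47 = 1053
24th: 1053 + 47 = 1100
25th: 1100 + 47 = 1147

818, 865, 912, 959, 1006, 1053, 1100, 1147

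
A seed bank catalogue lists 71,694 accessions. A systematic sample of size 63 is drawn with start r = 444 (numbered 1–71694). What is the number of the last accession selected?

71000

k = 71694/63 = 1138
63rd selection = r + (63−1)·k = 444 + 62×1138 = 444 + 70556 = 71000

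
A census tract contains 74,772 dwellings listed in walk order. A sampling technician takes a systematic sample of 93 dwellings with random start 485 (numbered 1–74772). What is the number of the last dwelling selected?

k = 74772/93 = 804
93rd selection = r + (93−1)·k = 485 + 92×804 = 485 + 73968 = 74453

74453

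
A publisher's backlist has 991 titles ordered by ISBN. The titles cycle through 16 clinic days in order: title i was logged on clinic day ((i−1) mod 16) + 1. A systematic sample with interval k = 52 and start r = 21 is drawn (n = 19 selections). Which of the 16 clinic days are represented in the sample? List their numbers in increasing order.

Consecutive selections differ by k = 52, so their clinic day numbers differ by 52 mod 16 = 4.
gcd(52, 16) = 4, so the sample visits 16/4 = 4 distinct residues mod 16.
Start 21 is clinic day 5; the clinic days hit are 1, 5, 9, 13.

1, 5, 9, 13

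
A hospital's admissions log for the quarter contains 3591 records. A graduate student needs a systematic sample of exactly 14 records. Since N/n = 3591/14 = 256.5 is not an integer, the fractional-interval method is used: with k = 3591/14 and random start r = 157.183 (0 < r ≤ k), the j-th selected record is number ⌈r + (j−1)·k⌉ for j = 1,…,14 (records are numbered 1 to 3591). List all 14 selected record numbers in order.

158, 414, 671, 927, 1184, 1440, 1697, 1953, 2210, 2466, 2723, 2979, 3236, 3492

j=1: r + 0k = 157.183 → ⌈·⌉ = 158
j=2: r + 1k = 413.683 → ⌈·⌉ = 414
j=3: r + 2k = 670.183 → ⌈·⌉ = 671
j=4: r + 3k = 926.683 → ⌈·⌉ = 927
j=5: r + 4k = 1183.183 → ⌈·⌉ = 1184
j=6: r + 5k = 1439.683 → ⌈·⌉ = 1440
j=7: r + 6k = 1696.183 → ⌈·⌉ = 1697
j=8: r + 7k = 1952.683 → ⌈·⌉ = 1953
j=9: r + 8k = 2209.183 → ⌈·⌉ = 2210
j=10: r + 9k = 2465.683 → ⌈·⌉ = 2466
j=11: r + 10k = 2722.183 → ⌈·⌉ = 2723
j=12: r + 11k = 2978.683 → ⌈·⌉ = 2979
j=13: r + 12k = 3235.183 → ⌈·⌉ = 3236
j=14: r + 13k = 3491.683 → ⌈·⌉ = 3492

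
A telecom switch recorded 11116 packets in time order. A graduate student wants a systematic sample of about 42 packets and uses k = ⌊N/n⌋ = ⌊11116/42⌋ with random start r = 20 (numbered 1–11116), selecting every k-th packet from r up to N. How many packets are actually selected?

43

k = ⌊11116/42⌋ = 264
Achieved size = ⌊(11116 − 20)/264⌋ + 1 = ⌊11096/264⌋ + 1 = 42 + 1 = 43
(last selection: 20 + 42×264 = 11108 ≤ 11116; next would be 11372 > 11116)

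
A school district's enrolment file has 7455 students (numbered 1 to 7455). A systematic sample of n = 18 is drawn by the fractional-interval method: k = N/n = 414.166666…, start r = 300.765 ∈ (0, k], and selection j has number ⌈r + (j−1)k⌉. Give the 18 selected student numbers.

301, 715, 1130, 1544, 1958, 2372, 2786, 3200, 3615, 4029, 4443, 4857, 5271, 5685, 6100, 6514, 6928, 7342

j=1: r + 0k = 300.765 → ⌈·⌉ = 301
j=2: r + 1k = 714.931666… → ⌈·⌉ = 715
j=3: r + 2k = 1129.098333… → ⌈·⌉ = 1130
j=4: r + 3k = 1543.265 → ⌈·⌉ = 1544
j=5: r + 4k = 1957.431666… → ⌈·⌉ = 1958
j=6: r + 5k = 2371.598333… → ⌈·⌉ = 2372
j=7: r + 6k = 2785.765 → ⌈·⌉ = 2786
j=8: r + 7k = 3199.931666… → ⌈·⌉ = 3200
j=9: r + 8k = 3614.098333… → ⌈·⌉ = 3615
j=10: r + 9k = 4028.265 → ⌈·⌉ = 4029
j=11: r + 10k = 4442.431666… → ⌈·⌉ = 4443
j=12: r + 11k = 4856.598333… → ⌈·⌉ = 4857
j=13: r + 12k = 5270.765 → ⌈·⌉ = 5271
j=14: r + 13k = 5684.931666… → ⌈·⌉ = 5685
j=15: r + 14k = 6099.098333… → ⌈·⌉ = 6100
j=16: r + 15k = 6513.265 → ⌈·⌉ = 6514
j=17: r + 16k = 6927.431666… → ⌈·⌉ = 6928
j=18: r + 17k = 7341.598333… → ⌈·⌉ = 7342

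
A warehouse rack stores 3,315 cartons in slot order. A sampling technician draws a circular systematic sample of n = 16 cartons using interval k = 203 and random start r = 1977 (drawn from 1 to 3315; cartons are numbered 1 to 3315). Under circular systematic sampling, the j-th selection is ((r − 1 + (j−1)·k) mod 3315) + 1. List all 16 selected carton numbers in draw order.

1977, 2180, 2383, 2586, 2789, 2992, 3195, 83, 286, 489, 692, 895, 1098, 1301, 1504, 1707

Selection 1: 1977
Selection 2: 1977 + 203 = 2180
Selection 3: 2180 + 203 = 2383
Selection 4: 2383 + 203 = 2586
Selection 5: 2586 + 203 = 2789
Selection 6: 2789 + 203 = 2992
Selection 7: 2992 + 203 = 3195
Selection 8: 3195 + 203 = 3398 → 3398 − 3315 = 83
Selection 9: 83 + 203 = 286
Selection 10: 286 + 203 = 489
Selection 11: 489 + 203 = 692
Selection 12: 692 + 203 = 895
Selection 13: 895 + 203 = 1098
Selection 14: 1098 + 203 = 1301
Selection 15: 1301 + 203 = 1504
Selection 16: 1504 + 203 = 1707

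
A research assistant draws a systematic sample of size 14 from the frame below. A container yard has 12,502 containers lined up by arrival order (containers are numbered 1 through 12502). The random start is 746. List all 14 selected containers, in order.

k = N/n = 12502/14 = 893
container 1: 746
container 2: 746 + 893 = 1639
container 3: 1639 + 893 = 2532
container 4: 2532 + 893 = 3425
container 5: 3425 + 893 = 4318
container 6: 4318 + 893 = 5211
container 7: 5211 + 893 = 6104
container 8: 6104 + 893 = 6997
container 9: 6997 + 893 = 7890
container 10: 7890 + 893 = 8783
container 11: 8783 + 893 = 9676
container 12: 9676 + 893 = 10569
container 13: 10569 + 893 = 11462
container 14: 11462 + 893 = 12355

746, 1639, 2532, 3425, 4318, 5211, 6104, 6997, 7890, 8783, 9676, 10569, 11462, 12355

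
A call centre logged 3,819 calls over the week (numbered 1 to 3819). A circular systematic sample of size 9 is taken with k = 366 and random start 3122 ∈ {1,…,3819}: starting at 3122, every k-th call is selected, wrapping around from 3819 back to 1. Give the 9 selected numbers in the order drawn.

Selection 1: 3122
Selection 2: 3122 + 366 = 3488
Selection 3: 3488 + 366 = 3854 → 3854 − 3819 = 35
Selection 4: 35 + 366 = 401
Selection 5: 401 + 366 = 767
Selection 6: 767 + 366 = 1133
Selection 7: 1133 + 366 = 1499
Selection 8: 1499 + 366 = 1865
Selection 9: 1865 + 366 = 2231

3122, 3488, 35, 401, 767, 1133, 1499, 1865, 2231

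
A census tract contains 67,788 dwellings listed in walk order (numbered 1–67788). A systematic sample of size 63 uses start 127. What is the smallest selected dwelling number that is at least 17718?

k = 67788/63 = 1076
Steps past start: ⌈(17718 − 127)/1076⌉ = ⌈17591/1076⌉ = 17
Selected dwelling: 127 + 17×1076 = 18419

18419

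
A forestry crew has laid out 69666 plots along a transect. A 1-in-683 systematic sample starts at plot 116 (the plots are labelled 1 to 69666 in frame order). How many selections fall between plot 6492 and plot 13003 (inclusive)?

k = 683
First selection ≥ 6492: 116 + ⌈(6492−116)/683⌉·683 = 116 + 10×683 = 6946
Last selection ≤ 13003: 116 + ⌊(13003−116)/683⌋·683 = 116 + 18×683 = 12410
Count = 18 − 10 + 1 = 9

9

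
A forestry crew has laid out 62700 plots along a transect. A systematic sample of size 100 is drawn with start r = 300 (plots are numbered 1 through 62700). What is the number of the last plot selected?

62373

k = 62700/100 = 627
100th selection = r + (100−1)·k = 300 + 99×627 = 300 + 62073 = 62373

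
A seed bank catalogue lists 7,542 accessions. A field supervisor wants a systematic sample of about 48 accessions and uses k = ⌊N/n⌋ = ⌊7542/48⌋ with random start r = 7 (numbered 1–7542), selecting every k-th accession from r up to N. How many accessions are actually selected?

48

k = ⌊7542/48⌋ = 157
Achieved size = ⌊(7542 − 7)/157⌋ + 1 = ⌊7535/157⌋ + 1 = 47 + 1 = 48
(last selection: 7 + 47×157 = 7386 ≤ 7542; next would be 7543 > 7542)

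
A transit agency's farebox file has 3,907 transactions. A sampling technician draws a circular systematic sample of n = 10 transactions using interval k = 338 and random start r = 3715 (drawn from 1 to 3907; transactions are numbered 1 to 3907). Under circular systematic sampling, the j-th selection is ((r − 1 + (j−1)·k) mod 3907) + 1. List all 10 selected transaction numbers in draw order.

Selection 1: 3715
Selection 2: 3715 + 338 = 4053 → 4053 − 3907 = 146
Selection 3: 146 + 338 = 484
Selection 4: 484 + 338 = 822
Selection 5: 822 + 338 = 1160
Selection 6: 1160 + 338 = 1498
Selection 7: 1498 + 338 = 1836
Selection 8: 1836 + 338 = 2174
Selection 9: 2174 + 338 = 2512
Selection 10: 2512 + 338 = 2850

3715, 146, 484, 822, 1160, 1498, 1836, 2174, 2512, 2850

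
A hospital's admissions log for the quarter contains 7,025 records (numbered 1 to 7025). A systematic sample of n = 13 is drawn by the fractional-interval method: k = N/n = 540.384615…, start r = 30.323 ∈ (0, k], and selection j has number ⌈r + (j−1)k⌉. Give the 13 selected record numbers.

j=1: r + 0k = 30.323 → ⌈·⌉ = 31
j=2: r + 1k = 570.707615… → ⌈·⌉ = 571
j=3: r + 2k = 1111.092230… → ⌈·⌉ = 1112
j=4: r + 3k = 1651.476846… → ⌈·⌉ = 1652
j=5: r + 4k = 2191.861461… → ⌈·⌉ = 2192
j=6: r + 5k = 2732.246076… → ⌈·⌉ = 2733
j=7: r + 6k = 3272.630692… → ⌈·⌉ = 3273
j=8: r + 7k = 3813.015307… → ⌈·⌉ = 3814
j=9: r + 8k = 4353.399923… → ⌈·⌉ = 4354
j=10: r + 9k = 4893.784538… → ⌈·⌉ = 4894
j=11: r + 10k = 5434.169153… → ⌈·⌉ = 5435
j=12: r + 11k = 5974.553769… → ⌈·⌉ = 5975
j=13: r + 12k = 6514.938384… → ⌈·⌉ = 6515

31, 571, 1112, 1652, 2192, 2733, 3273, 3814, 4354, 4894, 5435, 5975, 6515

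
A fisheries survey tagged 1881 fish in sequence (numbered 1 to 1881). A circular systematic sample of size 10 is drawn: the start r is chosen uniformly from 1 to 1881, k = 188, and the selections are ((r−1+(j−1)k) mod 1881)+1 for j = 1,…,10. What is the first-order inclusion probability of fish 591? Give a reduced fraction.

For each position j, as r ranges over 1…1881 the j-th selection hits every fish exactly once, so fish 591 is selected for exactly 10 of the 1881 starts.
Inclusion probability = 10/1881.

10/1881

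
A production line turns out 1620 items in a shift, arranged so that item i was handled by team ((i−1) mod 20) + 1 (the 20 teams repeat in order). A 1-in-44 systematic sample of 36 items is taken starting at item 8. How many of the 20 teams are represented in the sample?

5

Consecutive selections differ by k = 44, so their team numbers differ by 44 mod 20 = 4.
gcd(44, 20) = 4, so the sample visits 20/4 = 5 distinct residues mod 20.
Start 8 is team 8; the teams hit are 4, 8, 12, 16, 20.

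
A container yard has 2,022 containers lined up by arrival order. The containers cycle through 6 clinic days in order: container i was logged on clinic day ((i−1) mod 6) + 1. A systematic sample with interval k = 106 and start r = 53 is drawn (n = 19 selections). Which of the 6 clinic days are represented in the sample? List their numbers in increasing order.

1, 3, 5

Consecutive selections differ by k = 106, so their clinic day numbers differ by 106 mod 6 = 4.
gcd(106, 6) = 2, so the sample visits 6/2 = 3 distinct residues mod 6.
Start 53 is clinic day 5; the clinic days hit are 1, 3, 5.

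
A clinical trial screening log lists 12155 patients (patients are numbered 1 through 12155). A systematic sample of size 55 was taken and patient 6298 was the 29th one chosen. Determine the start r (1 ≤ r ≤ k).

k = 12155/55 = 221
r = 6298 − (29−1)×221 = 6298 − 6188 = 110

110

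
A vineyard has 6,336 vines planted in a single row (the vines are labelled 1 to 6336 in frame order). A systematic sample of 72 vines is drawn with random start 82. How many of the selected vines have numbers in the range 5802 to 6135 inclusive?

k = 6336/72 = 88
First selection ≥ 5802: 82 + ⌈(5802−82)/88⌉·88 = 82 + 65×88 = 5802
Last selection ≤ 6135: 82 + ⌊(6135−82)/88⌋·88 = 82 + 68×88 = 6066
Count = 68 − 65 + 1 = 4

4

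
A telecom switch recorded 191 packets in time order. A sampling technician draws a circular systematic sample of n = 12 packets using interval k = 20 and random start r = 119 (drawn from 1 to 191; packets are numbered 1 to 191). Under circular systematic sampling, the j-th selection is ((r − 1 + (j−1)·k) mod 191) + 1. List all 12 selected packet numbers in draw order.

Selection 1: 119
Selection 2: 119 + 20 = 139
Selection 3: 139 + 20 = 159
Selection 4: 159 + 20 = 179
Selection 5: 179 + 20 = 199 → 199 − 191 = 8
Selection 6: 8 + 20 = 28
Selection 7: 28 + 20 = 48
Selection 8: 48 + 20 = 68
Selection 9: 68 + 20 = 88
Selection 10: 88 + 20 = 108
Selection 11: 108 + 20 = 128
Selection 12: 128 + 20 = 148

119, 139, 159, 179, 8, 28, 48, 68, 88, 108, 128, 148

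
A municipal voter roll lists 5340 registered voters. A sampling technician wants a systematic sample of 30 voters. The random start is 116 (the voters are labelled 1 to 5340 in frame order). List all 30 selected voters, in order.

116, 294, 472, 650, 828, 1006, 1184, 1362, 1540, 1718, 1896, 2074, 2252, 2430, 2608, 2786, 2964, 3142, 3320, 3498, 3676, 3854, 4032, 4210, 4388, 4566, 4744, 4922, 5100, 5278

k = N/n = 5340/30 = 178
voter 1: 116
voter 2: 116 + 178 = 294
voter 3: 294 + 178 = 472
voter 4: 472 + 178 = 650
voter 5: 650 + 178 = 828
voter 6: 828 + 178 = 1006
voter 7: 1006 + 178 = 1184
voter 8: 1184 + 178 = 1362
voter 9: 1362 + 178 = 1540
voter 10: 1540 + 178 = 1718
voter 11: 1718 + 178 = 1896
voter 12: 1896 + 178 = 2074
voter 13: 2074 + 178 = 2252
voter 14: 2252 + 178 = 2430
voter 15: 2430 + 178 = 2608
voter 16: 2608 + 178 = 2786
voter 17: 2786 + 178 = 2964
voter 18: 2964 + 178 = 3142
voter 19: 3142 + 178 = 3320
voter 20: 3320 + 178 = 3498
voter 21: 3498 + 178 = 3676
voter 22: 3676 + 178 = 3854
voter 23: 3854 + 178 = 4032
voter 24: 4032 + 178 = 4210
voter 25: 4210 + 178 = 4388
voter 26: 4388 + 178 = 4566
voter 27: 4566 + 178 = 4744
voter 28: 4744 + 178 = 4922
voter 29: 4922 + 178 = 5100
voter 30: 5100 + 178 = 5278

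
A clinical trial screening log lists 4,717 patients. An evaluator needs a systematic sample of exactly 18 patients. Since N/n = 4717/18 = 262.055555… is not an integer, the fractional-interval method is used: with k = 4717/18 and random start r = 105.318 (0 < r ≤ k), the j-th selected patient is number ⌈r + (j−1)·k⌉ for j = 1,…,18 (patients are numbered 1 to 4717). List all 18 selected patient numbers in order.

106, 368, 630, 892, 1154, 1416, 1678, 1940, 2202, 2464, 2726, 2988, 3250, 3513, 3775, 4037, 4299, 4561

j=1: r + 0k = 105.318 → ⌈·⌉ = 106
j=2: r + 1k = 367.373555… → ⌈·⌉ = 368
j=3: r + 2k = 629.429111… → ⌈·⌉ = 630
j=4: r + 3k = 891.484666… → ⌈·⌉ = 892
j=5: r + 4k = 1153.540222… → ⌈·⌉ = 1154
j=6: r + 5k = 1415.595777… → ⌈·⌉ = 1416
j=7: r + 6k = 1677.651333… → ⌈·⌉ = 1678
j=8: r + 7k = 1939.706888… → ⌈·⌉ = 1940
j=9: r + 8k = 2201.762444… → ⌈·⌉ = 2202
j=10: r + 9k = 2463.818 → ⌈·⌉ = 2464
j=11: r + 10k = 2725.873555… → ⌈·⌉ = 2726
j=12: r + 11k = 2987.929111… → ⌈·⌉ = 2988
j=13: r + 12k = 3249.984666… → ⌈·⌉ = 3250
j=14: r + 13k = 3512.040222… → ⌈·⌉ = 3513
j=15: r + 14k = 3774.095777… → ⌈·⌉ = 3775
j=16: r + 15k = 4036.151333… → ⌈·⌉ = 4037
j=17: r + 16k = 4298.206888… → ⌈·⌉ = 4299
j=18: r + 17k = 4560.262444… → ⌈·⌉ = 4561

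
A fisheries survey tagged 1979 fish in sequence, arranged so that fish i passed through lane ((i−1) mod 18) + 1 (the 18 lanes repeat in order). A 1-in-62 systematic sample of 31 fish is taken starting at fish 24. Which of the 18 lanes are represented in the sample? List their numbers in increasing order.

Consecutive selections differ by k = 62, so their lane numbers differ by 62 mod 18 = 8.
gcd(62, 18) = 2, so the sample visits 18/2 = 9 distinct residues mod 18.
Start 24 is lane 6; the lanes hit are 2, 4, 6, 8, 10, 12, 14, 16, 18.

2, 4, 6, 8, 10, 12, 14, 16, 18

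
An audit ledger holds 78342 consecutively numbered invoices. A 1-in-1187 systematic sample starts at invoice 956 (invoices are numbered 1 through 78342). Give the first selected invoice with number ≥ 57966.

59119

k = 1187
Steps past start: ⌈(57966 − 956)/1187⌉ = ⌈57010/1187⌉ = 49
Selected invoice: 956 + 49×1187 = 59119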